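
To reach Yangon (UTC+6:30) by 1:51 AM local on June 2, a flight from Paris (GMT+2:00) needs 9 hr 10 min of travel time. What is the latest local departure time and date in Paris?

12:11 PM on June 1

Target arrival in UTC: 1:51 AM − 6:30 = 7:21 PM on Jun 1.
Subtract 9 hours 10 minutes → departure 10:11 AM UTC on Jun 1.
Paris is UTC+2:00: 10:11 AM + 2:00 = 12:11 PM on Jun 1.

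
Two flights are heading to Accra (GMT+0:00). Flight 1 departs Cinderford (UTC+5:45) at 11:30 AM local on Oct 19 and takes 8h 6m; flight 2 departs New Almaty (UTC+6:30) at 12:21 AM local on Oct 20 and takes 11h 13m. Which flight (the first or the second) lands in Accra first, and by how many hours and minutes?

the first, by 15 hours 13 minutes

Flight 1 in UTC: 11:30 AM − 5:45 = 5:45 AM on Oct 19.
+8 hours 6 minutes → arrive 1:51 PM UTC on Oct 19.
Flight 2 in UTC: 12:21 AM − 6:30 = 5:51 PM on Oct 19.
+11 hours and 13 minutes → arrive 5:04 AM UTC on Oct 20.
Flight 1 lands earlier by 15 hours 13 minutes.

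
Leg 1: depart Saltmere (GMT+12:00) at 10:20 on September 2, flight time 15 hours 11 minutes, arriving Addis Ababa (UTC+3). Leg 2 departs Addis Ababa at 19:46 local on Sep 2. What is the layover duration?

Convert departure to UTC: 10:20 − 12:00 = 22:20 UTC on Sep 1.
Add 15 hours 11 minutes flight time → 13:31 UTC (Sep 2).
Addis Ababa is UTC+3:00, so local arrival = 13:31 + 3:00 = 16:31 on Sep 2.
Layover = 19:46 − 16:31 = 3 hours 15 minutes.

3 hours 15 minutes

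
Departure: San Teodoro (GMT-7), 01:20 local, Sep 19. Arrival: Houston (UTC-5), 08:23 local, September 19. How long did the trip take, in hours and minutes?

5 hours 3 minutes

Departure in UTC: 01:20 + 7:00 = 08:20 on Sep 19.
Arrival in UTC: 08:23 + 5:00 = 13:23 on Sep 19.
Elapsed = 13:23 − 08:20 = 5 hours 3 minutes.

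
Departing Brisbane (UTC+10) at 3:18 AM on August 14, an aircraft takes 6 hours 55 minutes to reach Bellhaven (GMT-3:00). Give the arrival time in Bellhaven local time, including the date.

9:13 PM on August 13

Convert departure to UTC: 3:18 AM − 10:00 = 5:18 PM UTC on Aug 13.
Add 6 hours and 55 minutes travel time → 12:13 AM UTC (Aug 14).
Bellhaven is UTC−3:00, so local arrival = 12:13 AM − 3:00 = 9:13 PM on Aug 13.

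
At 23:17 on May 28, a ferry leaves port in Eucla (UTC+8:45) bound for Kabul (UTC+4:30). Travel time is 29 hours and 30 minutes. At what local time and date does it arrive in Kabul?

00:32 on May 30

Kabul is 4:15 behind Eucla.
After 29 hours 30 minutes it is 04:47 (May 30) in Eucla.
Shift by the zone difference: 04:47 − 4:15 = 00:32 on May 30 in Kabul.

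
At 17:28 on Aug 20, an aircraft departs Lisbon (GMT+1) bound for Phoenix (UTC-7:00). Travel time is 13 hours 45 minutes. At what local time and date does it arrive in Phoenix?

Convert departure to UTC: 17:28 − 1:00 = 16:28 UTC on Aug 20.
Add 13 hours 45 minutes travel time → 06:13 UTC (Aug 21).
Phoenix is UTC−7:00, so local arrival = 06:13 − 7:00 = 23:13 on Aug 20.

23:13 on August 20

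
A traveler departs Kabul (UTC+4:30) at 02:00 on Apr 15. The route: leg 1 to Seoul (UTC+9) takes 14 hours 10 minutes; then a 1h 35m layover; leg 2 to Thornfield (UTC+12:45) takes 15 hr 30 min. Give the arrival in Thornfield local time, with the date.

17:30 on April 16

Convert departure to UTC: 02:00 − 4:30 = 21:30 UTC on Apr 14.
Add 14 hours 10 minutes leg 1 → 11:40 UTC (Apr 15).
Add 1 hour 35 minutes layover in Seoul → 13:15 UTC.
Add 15 hours 30 minutes leg 2 → 04:45 UTC (Apr 16).
Thornfield is UTC+12:45, so local arrival = 04:45 + 12:45 = 17:30 on Apr 16.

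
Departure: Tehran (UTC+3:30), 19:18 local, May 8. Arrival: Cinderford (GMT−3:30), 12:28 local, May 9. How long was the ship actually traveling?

Departure in UTC: 19:18 − 3:30 = 15:48 on May 8.
Arrival in UTC: 12:28 + 3:30 = 15:58 on May 9.
Elapsed = 15:58 − 15:48 (+1 day) = 24 hours 10 minutes.

24 hours 10 minutes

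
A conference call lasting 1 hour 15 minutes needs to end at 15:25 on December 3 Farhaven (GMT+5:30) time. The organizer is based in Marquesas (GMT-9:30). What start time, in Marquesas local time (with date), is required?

23:10 on December 2

Target end time in UTC: 15:25 − 5:30 = 09:55 on Dec 3.
Subtract 1 hour and 15 minutes → start 08:40 UTC on Dec 3.
Marquesas is UTC−9:30: 08:40 − 9:30 = 23:10 on Dec 2.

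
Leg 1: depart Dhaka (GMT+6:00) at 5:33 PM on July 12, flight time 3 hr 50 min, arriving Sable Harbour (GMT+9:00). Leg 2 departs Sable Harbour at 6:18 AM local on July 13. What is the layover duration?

5 hours 55 minutes

Convert departure to UTC: 5:33 PM − 6:00 = 11:33 AM UTC on Jul 12.
Add 3 hours 50 minutes flight time → 3:23 PM UTC.
Sable Harbour is UTC+9:00, so local arrival = 3:23 PM + 9:00 = 12:23 AM on Jul 13.
Layover = 6:18 AM − 12:23 AM = 5 hours 55 minutes.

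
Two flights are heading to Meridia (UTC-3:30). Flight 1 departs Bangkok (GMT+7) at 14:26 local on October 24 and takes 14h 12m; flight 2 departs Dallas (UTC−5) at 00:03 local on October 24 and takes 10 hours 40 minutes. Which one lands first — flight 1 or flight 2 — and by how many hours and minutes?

Flight 1 in UTC: 14:26 − 7:00 = 07:26 on Oct 24.
+14 hours and 12 minutes → arrive 21:38 UTC on Oct 24.
Flight 2 in UTC: 00:03 + 5:00 = 05:03 on Oct 24.
+10 hours and 40 minutes → arrive 15:43 UTC on Oct 24.
Flight 2 lands earlier by 5 hours 55 minutes.

the second, by 5 hours 55 minutes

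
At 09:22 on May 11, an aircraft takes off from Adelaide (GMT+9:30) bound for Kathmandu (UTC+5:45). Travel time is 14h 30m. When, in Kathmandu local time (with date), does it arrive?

20:07 on May 11

Convert departure to UTC: 09:22 − 9:30 = 23:52 UTC on May 10.
Add 14 hours and 30 minutes travel time → 14:22 UTC (May 11).
Kathmandu is UTC+5:45, so local arrival = 14:22 + 5:45 = 20:07 on May 11.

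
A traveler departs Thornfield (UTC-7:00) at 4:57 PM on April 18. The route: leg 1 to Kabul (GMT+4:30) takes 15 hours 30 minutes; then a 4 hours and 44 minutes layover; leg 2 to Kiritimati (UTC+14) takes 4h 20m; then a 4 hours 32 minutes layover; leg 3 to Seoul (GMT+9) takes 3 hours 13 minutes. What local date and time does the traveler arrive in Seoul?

5:16 PM on April 20

Convert departure to UTC: 4:57 PM + 7:00 = 11:57 PM UTC on Apr 18.
Add 15 hours 30 minutes leg 1 → 3:27 PM UTC (Apr 19).
Add 4 hours 44 minutes layover in Kabul → 8:11 PM UTC.
Add 4 hours 20 minutes leg 2 → 12:31 AM UTC (Apr 20).
Add 4 hours and 32 minutes layover in Kiritimati → 5:03 AM UTC.
Add 3 hours 13 minutes leg 3 → 8:16 AM UTC.
Seoul is UTC+9:00, so local arrival = 8:16 AM + 9:00 = 5:16 PM on Apr 20.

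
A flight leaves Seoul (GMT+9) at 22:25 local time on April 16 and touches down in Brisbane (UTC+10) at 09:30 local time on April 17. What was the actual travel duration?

Brisbane is 1:00 ahead of Seoul.
Clock-face elapsed time (ignoring zones) is 11 hours 5 minutes.
Actual elapsed = 11 hours 5 minutes − 1:00 = 10 hours 5 minutes.

10 hours 5 minutes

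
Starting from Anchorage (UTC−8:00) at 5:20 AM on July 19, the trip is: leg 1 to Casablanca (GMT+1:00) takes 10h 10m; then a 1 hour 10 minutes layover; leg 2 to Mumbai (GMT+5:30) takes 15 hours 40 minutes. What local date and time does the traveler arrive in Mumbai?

Convert departure to UTC: 5:20 AM + 8:00 = 1:20 PM UTC on Jul 19.
Add 10 hours and 10 minutes leg 1 → 11:30 PM UTC.
Add 1 hour and 10 minutes layover in Casablanca → 12:40 AM UTC (Jul 20).
Add 15 hours and 40 minutes leg 2 → 4:20 PM UTC.
Mumbai is UTC+5:30, so local arrival = 4:20 PM + 5:30 = 9:50 PM on Jul 20.

9:50 PM on Jul 20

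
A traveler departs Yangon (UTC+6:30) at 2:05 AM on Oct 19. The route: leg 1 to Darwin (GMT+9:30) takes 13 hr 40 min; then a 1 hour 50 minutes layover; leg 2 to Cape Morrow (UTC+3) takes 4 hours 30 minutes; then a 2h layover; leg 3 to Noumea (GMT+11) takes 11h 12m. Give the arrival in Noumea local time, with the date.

3:47 PM on October 20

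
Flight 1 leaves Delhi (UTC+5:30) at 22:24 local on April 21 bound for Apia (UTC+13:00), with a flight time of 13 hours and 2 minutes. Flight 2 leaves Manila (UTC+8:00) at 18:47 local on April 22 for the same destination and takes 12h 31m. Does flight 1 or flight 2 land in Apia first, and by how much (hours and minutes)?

the first, by 17 hours 22 minutes

Flight 1 in UTC: 22:24 − 5:30 = 16:54 on Apr 21.
+13 hours and 2 minutes → arrive 05:56 UTC on Apr 22.
Flight 2 in UTC: 18:47 − 8:00 = 10:47 on Apr 22.
+12 hours and 31 minutes → arrive 23:18 UTC on Apr 22.
Flight 1 lands earlier by 17 hours 22 minutes.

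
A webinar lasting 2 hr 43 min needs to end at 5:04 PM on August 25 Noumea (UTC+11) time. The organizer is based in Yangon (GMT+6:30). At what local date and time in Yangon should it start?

9:51 AM on August 25

Target end time in UTC: 5:04 PM − 11:00 = 6:04 AM on Aug 25.
Subtract 2 hours 43 minutes → start 3:21 AM UTC on Aug 25.
Yangon is UTC+6:30: 3:21 AM + 6:30 = 9:51 AM on Aug 25.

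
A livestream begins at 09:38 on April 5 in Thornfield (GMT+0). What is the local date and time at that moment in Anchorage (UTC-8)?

01:38 on Apr 5

Thornfield is UTC+0 so that is 09:38 UTC.
Anchorage is UTC−8:00: 09:38 − 8:00 = 01:38 on Apr 5.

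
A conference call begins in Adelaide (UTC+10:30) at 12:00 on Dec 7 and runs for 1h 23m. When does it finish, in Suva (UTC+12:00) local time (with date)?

14:53 on Dec 7

Suva is 1:30 ahead of Adelaide.
After 1 hour 23 minutes it is 13:23 in Adelaide.
Shift by the zone difference: 13:23 + 1:30 = 14:53 on Dec 7 in Suva.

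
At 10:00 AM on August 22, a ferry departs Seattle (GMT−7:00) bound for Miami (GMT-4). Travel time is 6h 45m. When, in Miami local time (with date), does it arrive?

Convert departure to UTC: 10:00 AM + 7:00 = 5:00 PM UTC on Aug 22.
Add 6 hours and 45 minutes travel time → 11:45 PM UTC.
Miami is UTC−4:00, so local arrival = 11:45 PM − 4:00 = 7:45 PM on Aug 22.

7:45 PM on Aug 22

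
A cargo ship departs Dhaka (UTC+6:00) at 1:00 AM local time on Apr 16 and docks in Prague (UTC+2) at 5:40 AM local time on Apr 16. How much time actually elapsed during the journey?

Departure in UTC: 1:00 AM − 6:00 = 7:00 PM on Apr 15.
Arrival in UTC: 5:40 AM − 2:00 = 3:40 AM on Apr 16.
Elapsed = 3:40 AM − 7:00 PM (+1 day) = 8 hours 40 minutes.

8 hours 40 minutes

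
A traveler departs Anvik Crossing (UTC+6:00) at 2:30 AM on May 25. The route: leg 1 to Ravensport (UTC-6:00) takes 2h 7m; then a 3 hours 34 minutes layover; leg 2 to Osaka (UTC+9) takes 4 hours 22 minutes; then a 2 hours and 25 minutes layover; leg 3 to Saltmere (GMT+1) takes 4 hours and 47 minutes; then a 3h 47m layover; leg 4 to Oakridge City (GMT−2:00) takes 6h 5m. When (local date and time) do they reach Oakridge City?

Convert departure to UTC: 2:30 AM − 6:00 = 8:30 PM UTC on May 24.
Add 2 hours and 7 minutes leg 1 → 10:37 PM UTC.
Add 3 hours and 34 minutes layover in Ravensport → 2:11 AM UTC (May 25).
Add 4 hours and 22 minutes leg 2 → 6:33 AM UTC.
Add 2 hours and 25 minutes layover in Osaka → 8:58 AM UTC.
Add 4 hours 47 minutes leg 3 → 1:45 PM UTC.
Add 3 hours 47 minutes layover in Saltmere → 5:32 PM UTC.
Add 6 hours and 5 minutes leg 4 → 11:37 PM UTC.
Oakridge City is UTC−2:00, so local arrival = 11:37 PM − 2:00 = 9:37 PM on May 25.

9:37 PM on May 25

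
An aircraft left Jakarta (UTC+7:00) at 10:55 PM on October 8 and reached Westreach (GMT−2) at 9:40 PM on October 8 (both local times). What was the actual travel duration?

7 hours 45 minutes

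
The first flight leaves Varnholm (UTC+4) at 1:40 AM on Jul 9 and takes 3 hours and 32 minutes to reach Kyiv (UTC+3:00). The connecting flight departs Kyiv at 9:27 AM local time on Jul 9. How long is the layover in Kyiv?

5 hours 15 minutes

Convert departure to UTC: 1:40 AM − 4:00 = 9:40 PM UTC on Jul 8.
Add 3 hours 32 minutes flight time → 1:12 AM UTC (Jul 9).
Kyiv is UTC+3:00, so local arrival = 1:12 AM + 3:00 = 4:12 AM on Jul 9.
Layover = 9:27 AM − 4:12 AM = 5 hours 15 minutes.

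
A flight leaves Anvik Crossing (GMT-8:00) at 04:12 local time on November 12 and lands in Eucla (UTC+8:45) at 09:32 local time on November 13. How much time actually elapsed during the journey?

Departure in UTC: 04:12 + 8:00 = 12:12 on Nov 12.
Arrival in UTC: 09:32 − 8:45 = 00:47 on Nov 13.
Elapsed = 00:47 − 12:12 (+1 day) = 12 hours 35 minutes.

12 hours 35 minutes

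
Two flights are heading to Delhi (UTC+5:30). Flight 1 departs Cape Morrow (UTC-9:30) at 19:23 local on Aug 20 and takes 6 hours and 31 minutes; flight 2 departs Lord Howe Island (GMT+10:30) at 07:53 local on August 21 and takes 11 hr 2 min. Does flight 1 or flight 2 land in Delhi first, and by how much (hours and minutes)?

Flight 1 in UTC: 19:23 + 9:30 = 04:53 on Aug 21.
+6 hours and 31 minutes → arrive 11:24 UTC on Aug 21.
Flight 2 in UTC: 07:53 − 10:30 = 21:23 on Aug 20.
+11 hours 2 minutes → arrive 08:25 UTC on Aug 21.
Flight 2 lands earlier by 2 hours 59 minutes.

the second, by 2 hours 59 minutes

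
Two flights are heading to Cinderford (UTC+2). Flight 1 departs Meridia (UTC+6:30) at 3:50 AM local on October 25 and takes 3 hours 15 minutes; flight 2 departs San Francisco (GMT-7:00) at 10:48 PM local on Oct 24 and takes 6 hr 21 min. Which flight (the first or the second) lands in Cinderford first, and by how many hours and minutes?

the first, by 11 hours 34 minutes

Flight 1 in UTC: 3:50 AM − 6:30 = 9:20 PM on Oct 24.
+3 hours 15 minutes → arrive 12:35 AM UTC on Oct 25.
Flight 2 in UTC: 10:48 PM + 7:00 = 5:48 AM on Oct 25.
+6 hours and 21 minutes → arrive 12:09 PM UTC on Oct 25.
Flight 1 lands earlier by 11 hours 34 minutes.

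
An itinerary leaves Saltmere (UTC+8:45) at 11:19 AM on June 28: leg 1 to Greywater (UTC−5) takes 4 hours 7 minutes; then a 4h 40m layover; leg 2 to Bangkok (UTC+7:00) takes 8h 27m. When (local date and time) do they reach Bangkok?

Convert departure to UTC: 11:19 AM − 8:45 = 2:34 AM UTC on Jun 28.
Add 4 hours and 7 minutes leg 1 → 6:41 AM UTC.
Add 4 hours 40 minutes layover in Greywater → 11:21 AM UTC.
Add 8 hours 27 minutes leg 2 → 7:48 PM UTC.
Bangkok is UTC+7:00, so local arrival = 7:48 PM + 7:00 = 2:48 AM on Jun 29.

2:48 AM on Jun 29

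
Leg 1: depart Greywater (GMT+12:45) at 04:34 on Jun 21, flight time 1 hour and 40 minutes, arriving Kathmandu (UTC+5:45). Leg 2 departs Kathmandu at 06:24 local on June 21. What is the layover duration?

7 hours 10 minutes

Convert departure to UTC: 04:34 − 12:45 = 15:49 UTC on Jun 20.
Add 1 hour 40 minutes flight time → 17:29 UTC.
Kathmandu is UTC+5:45, so local arrival = 17:29 + 5:45 = 23:14 on Jun 20.
Layover = 06:24 − 23:14 (+1 day) = 7 hours 10 minutes.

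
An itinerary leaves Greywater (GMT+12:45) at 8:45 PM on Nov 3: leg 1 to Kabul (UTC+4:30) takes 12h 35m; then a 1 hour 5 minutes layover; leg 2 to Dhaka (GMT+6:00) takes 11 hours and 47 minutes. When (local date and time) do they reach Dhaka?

Convert departure to UTC: 8:45 PM − 12:45 = 8:00 AM UTC on Nov 3.
Add 12 hours 35 minutes leg 1 → 8:35 PM UTC.
Add 1 hour 5 minutes layover in Kabul → 9:40 PM UTC.
Add 11 hours 47 minutes leg 2 → 9:27 AM UTC (Nov 4).
Dhaka is UTC+6:00, so local arrival = 9:27 AM + 6:00 = 3:27 PM on Nov 4.

3:27 PM on November 4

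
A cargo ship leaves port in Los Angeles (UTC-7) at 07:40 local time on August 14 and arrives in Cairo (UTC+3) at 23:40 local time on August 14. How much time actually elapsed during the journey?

Departure in UTC: 07:40 + 7:00 = 14:40 on Aug 14.
Arrival in UTC: 23:40 − 3:00 = 20:40 on Aug 14.
Elapsed = 20:40 − 14:40 = 6 hours.

6 hours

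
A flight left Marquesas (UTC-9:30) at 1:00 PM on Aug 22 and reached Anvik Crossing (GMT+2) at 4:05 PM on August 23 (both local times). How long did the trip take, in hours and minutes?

Anvik Crossing is 11:30 ahead of Marquesas.
Clock-face elapsed time (ignoring zones) is 27 hours 5 minutes.
Actual elapsed = 27 hours 5 minutes − 11:30 = 15 hours 35 minutes.

15 hours 35 minutes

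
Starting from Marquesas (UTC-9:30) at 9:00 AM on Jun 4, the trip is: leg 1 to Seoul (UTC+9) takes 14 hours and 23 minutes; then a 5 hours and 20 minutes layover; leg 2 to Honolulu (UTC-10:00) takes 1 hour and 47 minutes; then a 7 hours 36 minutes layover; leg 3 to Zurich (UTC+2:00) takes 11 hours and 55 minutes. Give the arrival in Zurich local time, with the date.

1:31 PM on Jun 6

Convert departure to UTC: 9:00 AM + 9:30 = 6:30 PM UTC on Jun 4.
Add 14 hours 23 minutes leg 1 → 8:53 AM UTC (Jun 5).
Add 5 hours 20 minutes layover in Seoul → 2:13 PM UTC.
Add 1 hour and 47 minutes leg 2 → 4:00 PM UTC.
Add 7 hours 36 minutes layover in Honolulu → 11:36 PM UTC.
Add 11 hours and 55 minutes leg 3 → 11:31 AM UTC (Jun 6).
Zurich is UTC+2:00, so local arrival = 11:31 AM + 2:00 = 1:31 PM on Jun 6.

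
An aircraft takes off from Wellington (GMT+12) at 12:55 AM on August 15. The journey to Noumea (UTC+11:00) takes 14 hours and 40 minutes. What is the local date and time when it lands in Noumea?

2:35 PM on Aug 15

Convert departure to UTC: 12:55 AM − 12:00 = 12:55 PM UTC on Aug 14.
Add 14 hours 40 minutes travel time → 3:35 AM UTC (Aug 15).
Noumea is UTC+11:00, so local arrival = 3:35 AM + 11:00 = 2:35 PM on Aug 15.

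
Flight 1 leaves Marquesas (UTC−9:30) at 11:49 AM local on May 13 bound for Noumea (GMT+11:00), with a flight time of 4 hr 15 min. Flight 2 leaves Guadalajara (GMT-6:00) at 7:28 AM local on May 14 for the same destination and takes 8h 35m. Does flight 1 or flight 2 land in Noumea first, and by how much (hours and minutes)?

Flight 1 in UTC: 11:49 AM + 9:30 = 9:19 PM on May 13.
+4 hours and 15 minutes → arrive 1:34 AM UTC on May 14.
Flight 2 in UTC: 7:28 AM + 6:00 = 1:28 PM on May 14.
+8 hours 35 minutes → arrive 10:03 PM UTC on May 14.
Flight 1 lands earlier by 20 hours 29 minutes.

the first, by 20 hours 29 minutes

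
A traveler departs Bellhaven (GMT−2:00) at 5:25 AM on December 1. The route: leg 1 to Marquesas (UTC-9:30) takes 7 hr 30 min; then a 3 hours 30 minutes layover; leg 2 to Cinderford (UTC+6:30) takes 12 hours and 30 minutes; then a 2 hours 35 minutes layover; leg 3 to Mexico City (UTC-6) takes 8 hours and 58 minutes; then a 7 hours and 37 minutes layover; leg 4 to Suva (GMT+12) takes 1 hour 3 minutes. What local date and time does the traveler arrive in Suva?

Convert departure to UTC: 5:25 AM + 2:00 = 7:25 AM UTC on Dec 1.
Add 7 hours 30 minutes leg 1 → 2:55 PM UTC.
Add 3 hours and 30 minutes layover in Marquesas → 6:25 PM UTC.
Add 12 hours 30 minutes leg 2 → 6:55 AM UTC (Dec 2).
Add 2 hours and 35 minutes layover in Cinderford → 9:30 AM UTC.
Add 8 hours and 58 minutes leg 3 → 6:28 PM UTC.
Add 7 hours 37 minutes layover in Mexico City → 2:05 AM UTC (Dec 3).
Add 1 hour and 3 minutes leg 4 → 3:08 AM UTC.
Suva is UTC+12:00, so local arrival = 3:08 AM + 12:00 = 3:08 PM on Dec 3.

3:08 PM on December 3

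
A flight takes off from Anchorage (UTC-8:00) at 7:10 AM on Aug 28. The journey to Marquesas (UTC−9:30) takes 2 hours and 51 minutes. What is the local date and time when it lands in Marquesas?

Marquesas is 1:30 behind Anchorage.
After 2 hours and 51 minutes it is 10:01 AM in Anchorage.
Shift by the zone difference: 10:01 AM − 1:30 = 8:31 AM on Aug 28 in Marquesas.

8:31 AM on August 28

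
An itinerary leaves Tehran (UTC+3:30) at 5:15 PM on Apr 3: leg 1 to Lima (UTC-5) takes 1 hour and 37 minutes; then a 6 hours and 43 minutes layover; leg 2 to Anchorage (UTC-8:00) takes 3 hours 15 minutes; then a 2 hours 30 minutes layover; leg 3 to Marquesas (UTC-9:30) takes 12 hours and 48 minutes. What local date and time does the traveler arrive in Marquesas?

Convert departure to UTC: 5:15 PM − 3:30 = 1:45 PM UTC on Apr 3.
Add 1 hour and 37 minutes leg 1 → 3:22 PM UTC.
Add 6 hours 43 minutes layover in Lima → 10:05 PM UTC.
Add 3 hours and 15 minutes leg 2 → 1:20 AM UTC (Apr 4).
Add 2 hours and 30 minutes layover in Anchorage → 3:50 AM UTC.
Add 12 hours 48 minutes leg 3 → 4:38 PM UTC.
Marquesas is UTC−9:30, so local arrival = 4:38 PM − 9:30 = 7:08 AM on Apr 4.

7:08 AM on April 4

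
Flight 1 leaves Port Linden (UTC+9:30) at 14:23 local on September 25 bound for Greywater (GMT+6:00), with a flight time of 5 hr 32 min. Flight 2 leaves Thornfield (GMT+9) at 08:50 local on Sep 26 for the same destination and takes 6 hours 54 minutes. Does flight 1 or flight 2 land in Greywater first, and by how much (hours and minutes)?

the first, by 20 hours 19 minutes

Flight 1 in UTC: 14:23 − 9:30 = 04:53 on Sep 25.
+5 hours 32 minutes → arrive 10:25 UTC on Sep 25.
Flight 2 in UTC: 08:50 − 9:00 = 23:50 on Sep 25.
+6 hours 54 minutes → arrive 06:44 UTC on Sep 26.
Flight 1 lands earlier by 20 hours 19 minutes.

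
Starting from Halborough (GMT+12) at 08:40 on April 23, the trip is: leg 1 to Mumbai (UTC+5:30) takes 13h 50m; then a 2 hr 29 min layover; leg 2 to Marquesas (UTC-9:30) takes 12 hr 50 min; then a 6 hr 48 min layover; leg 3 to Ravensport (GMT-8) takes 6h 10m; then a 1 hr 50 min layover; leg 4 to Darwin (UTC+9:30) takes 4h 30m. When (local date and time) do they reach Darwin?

Convert departure to UTC: 08:40 − 12:00 = 20:40 UTC on Apr 22.
Add 13 hours and 50 minutes leg 1 → 10:30 UTC (Apr 23).
Add 2 hours 29 minutes layover in Mumbai → 12:59 UTC.
Add 12 hours and 50 minutes leg 2 → 01:49 UTC (Apr 24).
Add 6 hours and 48 minutes layover in Marquesas → 08:37 UTC.
Add 6 hours and 10 minutes leg 3 → 14:47 UTC.
Add 1 hour 50 minutes layover in Ravensport → 16:37 UTC.
Add 4 hours and 30 minutes leg 4 → 21:07 UTC.
Darwin is UTC+9:30, so local arrival = 21:07 + 9:30 = 06:37 on Apr 25.

06:37 on April 25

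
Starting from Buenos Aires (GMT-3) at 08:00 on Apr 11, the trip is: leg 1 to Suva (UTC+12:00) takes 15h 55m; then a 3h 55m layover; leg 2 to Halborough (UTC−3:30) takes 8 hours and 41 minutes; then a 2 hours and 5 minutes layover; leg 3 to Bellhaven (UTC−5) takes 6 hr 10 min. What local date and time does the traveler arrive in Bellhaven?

Convert departure to UTC: 08:00 + 3:00 = 11:00 UTC on Apr 11.
Add 15 hours 55 minutes leg 1 → 02:55 UTC (Apr 12).
Add 3 hours and 55 minutes layover in Suva → 06:50 UTC.
Add 8 hours 41 minutes leg 2 → 15:31 UTC.
Add 2 hours and 5 minutes layover in Halborough → 17:36 UTC.
Add 6 hours 10 minutes leg 3 → 23:46 UTC.
Bellhaven is UTC−5:00, so local arrival = 23:46 − 5:00 = 18:46 on Apr 12.

18:46 on April 12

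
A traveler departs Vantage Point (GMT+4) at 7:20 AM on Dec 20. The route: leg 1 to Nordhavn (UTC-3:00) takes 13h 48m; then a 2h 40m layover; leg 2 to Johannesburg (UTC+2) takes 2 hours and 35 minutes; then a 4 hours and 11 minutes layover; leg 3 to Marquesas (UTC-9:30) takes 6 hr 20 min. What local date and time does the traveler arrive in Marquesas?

Convert departure to UTC: 7:20 AM − 4:00 = 3:20 AM UTC on Dec 20.
Add 13 hours and 48 minutes leg 1 → 5:08 PM UTC.
Add 2 hours 40 minutes layover in Nordhavn → 7:48 PM UTC.
Add 2 hours and 35 minutes leg 2 → 10:23 PM UTC.
Add 4 hours and 11 minutes layover in Johannesburg → 2:34 AM UTC (Dec 21).
Add 6 hours 20 minutes leg 3 → 8:54 AM UTC.
Marquesas is UTC−9:30, so local arrival = 8:54 AM − 9:30 = 11:24 PM on Dec 20.

11:24 PM on December 20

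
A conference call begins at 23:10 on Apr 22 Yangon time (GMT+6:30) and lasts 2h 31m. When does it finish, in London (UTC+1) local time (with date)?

20:11 on Apr 22

Convert start to UTC: 23:10 − 6:30 = 16:40 UTC on Apr 22.
Add 2 hours and 31 minutes duration → 19:11 UTC.
London is UTC+1:00, so local end time = 19:11 + 1:00 = 20:11 on Apr 22.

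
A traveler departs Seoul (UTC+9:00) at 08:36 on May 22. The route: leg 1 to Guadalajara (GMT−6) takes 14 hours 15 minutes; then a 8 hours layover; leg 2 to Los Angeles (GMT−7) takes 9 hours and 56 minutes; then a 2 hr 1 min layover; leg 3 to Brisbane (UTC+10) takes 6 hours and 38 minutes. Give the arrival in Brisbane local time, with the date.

02:26 on May 24

Convert departure to UTC: 08:36 − 9:00 = 23:36 UTC on May 21.
Add 14 hours and 15 minutes leg 1 → 13:51 UTC (May 22).
Add 8 hours layover in Guadalajara → 21:51 UTC.
Add 9 hours 56 minutes leg 2 → 07:47 UTC (May 23).
Add 2 hours and 1 minute layover in Los Angeles → 09:48 UTC.
Add 6 hours and 38 minutes leg 3 → 16:26 UTC.
Brisbane is UTC+10:00, so local arrival = 16:26 + 10:00 = 02:26 on May 24.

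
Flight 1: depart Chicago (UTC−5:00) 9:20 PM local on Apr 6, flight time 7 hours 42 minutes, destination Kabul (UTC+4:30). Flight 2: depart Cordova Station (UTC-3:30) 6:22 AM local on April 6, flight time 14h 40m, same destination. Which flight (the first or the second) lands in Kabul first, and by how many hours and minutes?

the second, by 9 hours 30 minutes

Flight 1 in UTC: 9:20 PM + 5:00 = 2:20 AM on Apr 7.
+7 hours and 42 minutes → arrive 10:02 AM UTC on Apr 7.
Flight 2 in UTC: 6:22 AM + 3:30 = 9:52 AM on Apr 6.
+14 hours 40 minutes → arrive 12:32 AM UTC on Apr 7.
Flight 2 lands earlier by 9 hours 30 minutes.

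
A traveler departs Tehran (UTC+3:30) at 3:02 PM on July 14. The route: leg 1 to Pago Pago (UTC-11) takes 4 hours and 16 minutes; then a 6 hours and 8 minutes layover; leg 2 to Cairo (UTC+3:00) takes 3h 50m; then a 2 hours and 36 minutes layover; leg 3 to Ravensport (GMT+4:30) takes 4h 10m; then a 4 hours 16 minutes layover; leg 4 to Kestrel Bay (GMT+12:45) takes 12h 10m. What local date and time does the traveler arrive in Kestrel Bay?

Convert departure to UTC: 3:02 PM − 3:30 = 11:32 AM UTC on Jul 14.
Add 4 hours 16 minutes leg 1 → 3:48 PM UTC.
Add 6 hours 8 minutes layover in Pago Pago → 9:56 PM UTC.
Add 3 hours 50 minutes leg 2 → 1:46 AM UTC (Jul 15).
Add 2 hours and 36 minutes layover in Cairo → 4:22 AM UTC.
Add 4 hours and 10 minutes leg 3 → 8:32 AM UTC.
Add 4 hours 16 minutes layover in Ravensport → 12:48 PM UTC.
Add 12 hours 10 minutes leg 4 → 12:58 AM UTC (Jul 16).
Kestrel Bay is UTC+12:45, so local arrival = 12:58 AM + 12:45 = 1:43 PM on Jul 16.

1:43 PM on Jul 16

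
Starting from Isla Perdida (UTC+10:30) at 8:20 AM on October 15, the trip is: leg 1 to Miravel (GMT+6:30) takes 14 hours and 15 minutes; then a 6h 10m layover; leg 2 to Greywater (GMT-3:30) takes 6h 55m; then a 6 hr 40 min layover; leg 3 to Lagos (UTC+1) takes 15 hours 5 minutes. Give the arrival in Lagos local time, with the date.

Convert departure to UTC: 8:20 AM − 10:30 = 9:50 PM UTC on Oct 14.
Add 14 hours 15 minutes leg 1 → 12:05 PM UTC (Oct 15).
Add 6 hours 10 minutes layover in Miravel → 6:15 PM UTC.
Add 6 hours and 55 minutes leg 2 → 1:10 AM UTC (Oct 16).
Add 6 hours and 40 minutes layover in Greywater → 7:50 AM UTC.
Add 15 hours and 5 minutes leg 3 → 10:55 PM UTC.
Lagos is UTC+1:00, so local arrival = 10:55 PM + 1:00 = 11:55 PM on Oct 16.

11:55 PM on October 16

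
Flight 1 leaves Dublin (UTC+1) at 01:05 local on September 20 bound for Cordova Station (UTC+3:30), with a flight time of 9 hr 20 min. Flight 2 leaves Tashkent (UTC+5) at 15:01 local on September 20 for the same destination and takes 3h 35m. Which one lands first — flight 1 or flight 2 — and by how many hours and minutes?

the first, by 4 hours 11 minutes

Flight 1 in UTC: 01:05 − 1:00 = 00:05 on Sep 20.
+9 hours and 20 minutes → arrive 09:25 UTC on Sep 20.
Flight 2 in UTC: 15:01 − 5:00 = 10:01 on Sep 20.
+3 hours 35 minutes → arrive 13:36 UTC on Sep 20.
Flight 1 lands earlier by 4 hours 11 minutes.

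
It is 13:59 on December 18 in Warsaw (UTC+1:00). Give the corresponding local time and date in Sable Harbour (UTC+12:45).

01:44 on Dec 19

In UTC: 13:59 − 1:00 = 12:59 on Dec 18.
Sable Harbour is UTC+12:45: 12:59 + 12:45 = 01:44 on Dec 19.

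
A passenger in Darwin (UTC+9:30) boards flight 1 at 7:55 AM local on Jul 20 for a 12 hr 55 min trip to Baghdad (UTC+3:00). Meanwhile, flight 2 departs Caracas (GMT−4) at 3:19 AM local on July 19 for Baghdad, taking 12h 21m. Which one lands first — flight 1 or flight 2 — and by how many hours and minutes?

Flight 1 in UTC: 7:55 AM − 9:30 = 10:25 PM on Jul 19.
+12 hours and 55 minutes → arrive 11:20 AM UTC on Jul 20.
Flight 2 in UTC: 3:19 AM + 4:00 = 7:19 AM on Jul 19.
+12 hours and 21 minutes → arrive 7:40 PM UTC on Jul 19.
Flight 2 lands earlier by 15 hours 40 minutes.

the second, by 15 hours 40 minutes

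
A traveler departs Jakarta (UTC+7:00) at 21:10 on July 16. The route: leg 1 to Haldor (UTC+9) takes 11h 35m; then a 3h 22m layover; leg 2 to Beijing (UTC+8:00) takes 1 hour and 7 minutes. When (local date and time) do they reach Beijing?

Convert departure to UTC: 21:10 − 7:00 = 14:10 UTC on Jul 16.
Add 11 hours and 35 minutes leg 1 → 01:45 UTC (Jul 17).
Add 3 hours 22 minutes layover in Haldor → 05:07 UTC.
Add 1 hour and 7 minutes leg 2 → 06:14 UTC.
Beijing is UTC+8:00, so local arrival = 06:14 + 8:00 = 14:14 on Jul 17.

14:14 on Jul 17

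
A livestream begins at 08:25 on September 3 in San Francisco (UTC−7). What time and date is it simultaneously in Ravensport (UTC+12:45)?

04:10 on September 4

In UTC: 08:25 + 7:00 = 15:25 on Sep 3.
Ravensport is UTC+12:45: 15:25 + 12:45 = 04:10 on Sep 4.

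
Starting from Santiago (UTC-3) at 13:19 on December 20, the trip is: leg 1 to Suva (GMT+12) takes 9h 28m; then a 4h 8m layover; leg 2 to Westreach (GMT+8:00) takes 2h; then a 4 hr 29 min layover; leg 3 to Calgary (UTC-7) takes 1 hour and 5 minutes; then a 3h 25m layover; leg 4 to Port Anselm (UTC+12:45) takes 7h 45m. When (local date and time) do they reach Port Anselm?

13:24 on December 22

Convert departure to UTC: 13:19 + 3:00 = 16:19 UTC on Dec 20.
Add 9 hours and 28 minutes leg 1 → 01:47 UTC (Dec 21).
Add 4 hours 8 minutes layover in Suva → 05:55 UTC.
Add 2 hours leg 2 → 07:55 UTC.
Add 4 hours 29 minutes layover in Westreach → 12:24 UTC.
Add 1 hour and 5 minutes leg 3 → 13:29 UTC.
Add 3 hours and 25 minutes layover in Calgary → 16:54 UTC.
Add 7 hours and 45 minutes leg 4 → 00:39 UTC (Dec 22).
Port Anselm is UTC+12:45, so local arrival = 00:39 + 12:45 = 13:24 on Dec 22.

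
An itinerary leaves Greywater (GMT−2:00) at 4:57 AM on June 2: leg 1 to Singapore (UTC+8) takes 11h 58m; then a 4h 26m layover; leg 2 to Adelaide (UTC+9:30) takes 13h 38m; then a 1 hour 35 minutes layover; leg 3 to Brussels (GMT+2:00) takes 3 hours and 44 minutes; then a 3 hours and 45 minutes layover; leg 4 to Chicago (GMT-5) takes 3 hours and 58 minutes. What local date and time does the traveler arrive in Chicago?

9:01 PM on Jun 3

Convert departure to UTC: 4:57 AM + 2:00 = 6:57 AM UTC on Jun 2.
Add 11 hours 58 minutes leg 1 → 6:55 PM UTC.
Add 4 hours and 26 minutes layover in Singapore → 11:21 PM UTC.
Add 13 hours 38 minutes leg 2 → 12:59 PM UTC (Jun 3).
Add 1 hour 35 minutes layover in Adelaide → 2:34 PM UTC.
Add 3 hours 44 minutes leg 3 → 6:18 PM UTC.
Add 3 hours and 45 minutes layover in Brussels → 10:03 PM UTC.
Add 3 hours and 58 minutes leg 4 → 2:01 AM UTC (Jun 4).
Chicago is UTC−5:00, so local arrival = 2:01 AM − 5:00 = 9:01 PM on Jun 3.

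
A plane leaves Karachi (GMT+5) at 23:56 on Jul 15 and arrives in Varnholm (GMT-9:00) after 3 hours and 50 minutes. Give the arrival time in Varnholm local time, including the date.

Convert departure to UTC: 23:56 − 5:00 = 18:56 UTC on Jul 15.
Add 3 hours 50 minutes travel time → 22:46 UTC.
Varnholm is UTC−9:00, so local arrival = 22:46 − 9:00 = 13:46 on Jul 15.

13:46 on July 15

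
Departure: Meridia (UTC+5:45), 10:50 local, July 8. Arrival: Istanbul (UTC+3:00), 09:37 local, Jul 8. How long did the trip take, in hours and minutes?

1 hour 32 minutes

Istanbul is 2:45 behind Meridia.
Clock-face elapsed time (ignoring zones) is −1 hour 13 minutes.
Actual elapsed = −1 hour 13 minutes + 2:45 = 1 hour 32 minutes.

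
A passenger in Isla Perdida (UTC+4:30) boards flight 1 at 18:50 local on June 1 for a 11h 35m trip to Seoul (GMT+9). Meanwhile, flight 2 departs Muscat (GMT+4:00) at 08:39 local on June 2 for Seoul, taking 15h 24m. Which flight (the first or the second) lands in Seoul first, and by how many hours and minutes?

the first, by 18 hours 8 minutes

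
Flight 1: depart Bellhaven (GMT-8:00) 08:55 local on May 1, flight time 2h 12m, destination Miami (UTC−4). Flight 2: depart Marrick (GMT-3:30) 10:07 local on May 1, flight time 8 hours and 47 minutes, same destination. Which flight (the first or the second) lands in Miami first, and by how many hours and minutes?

the first, by 3 hours 17 minutes

Flight 1 in UTC: 08:55 + 8:00 = 16:55 on May 1.
+2 hours and 12 minutes → arrive 19:07 UTC on May 1.
Flight 2 in UTC: 10:07 + 3:30 = 13:37 on May 1.
+8 hours and 47 minutes → arrive 22:24 UTC on May 1.
Flight 1 lands earlier by 3 hours 17 minutes.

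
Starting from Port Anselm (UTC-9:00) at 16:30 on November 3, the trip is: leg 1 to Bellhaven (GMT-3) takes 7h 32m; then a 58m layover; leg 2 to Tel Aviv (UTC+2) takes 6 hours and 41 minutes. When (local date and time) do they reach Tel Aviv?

18:41 on November 4

Convert departure to UTC: 16:30 + 9:00 = 01:30 UTC on Nov 4.
Add 7 hours 32 minutes leg 1 → 09:02 UTC.
Add 58 minutes layover in Bellhaven → 10:00 UTC.
Add 6 hours and 41 minutes leg 2 → 16:41 UTC.
Tel Aviv is UTC+2:00, so local arrival = 16:41 + 2:00 = 18:41 on Nov 4.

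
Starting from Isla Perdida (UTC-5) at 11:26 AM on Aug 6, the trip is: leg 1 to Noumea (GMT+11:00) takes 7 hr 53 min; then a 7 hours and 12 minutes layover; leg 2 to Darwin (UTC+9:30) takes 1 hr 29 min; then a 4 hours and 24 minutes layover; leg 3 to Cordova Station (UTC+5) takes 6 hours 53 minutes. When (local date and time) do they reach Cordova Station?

Convert departure to UTC: 11:26 AM + 5:00 = 4:26 PM UTC on Aug 6.
Add 7 hours and 53 minutes leg 1 → 12:19 AM UTC (Aug 7).
Add 7 hours and 12 minutes layover in Noumea → 7:31 AM UTC.
Add 1 hour 29 minutes leg 2 → 9:00 AM UTC.
Add 4 hours and 24 minutes layover in Darwin → 1:24 PM UTC.
Add 6 hours and 53 minutes leg 3 → 8:17 PM UTC.
Cordova Station is UTC+5:00, so local arrival = 8:17 PM + 5:00 = 1:17 AM on Aug 8.

1:17 AM on August 8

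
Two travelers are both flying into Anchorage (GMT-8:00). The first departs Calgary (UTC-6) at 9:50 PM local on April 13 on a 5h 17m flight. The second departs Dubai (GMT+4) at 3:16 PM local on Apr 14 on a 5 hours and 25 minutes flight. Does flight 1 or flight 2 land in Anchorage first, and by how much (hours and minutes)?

the first, by 7 hours 34 minutes

Flight 1 in UTC: 9:50 PM + 6:00 = 3:50 AM on Apr 14.
+5 hours and 17 minutes → arrive 9:07 AM UTC on Apr 14.
Flight 2 in UTC: 3:16 PM − 4:00 = 11:16 AM on Apr 14.
+5 hours 25 minutes → arrive 4:41 PM UTC on Apr 14.
Flight 1 lands earlier by 7 hours 34 minutes.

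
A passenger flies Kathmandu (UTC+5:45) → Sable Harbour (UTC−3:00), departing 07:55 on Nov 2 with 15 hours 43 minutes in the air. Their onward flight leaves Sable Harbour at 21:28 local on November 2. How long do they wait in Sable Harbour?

Convert departure to UTC: 07:55 − 5:45 = 02:10 UTC on Nov 2.
Add 15 hours and 43 minutes flight time → 17:53 UTC.
Sable Harbour is UTC−3:00, so local arrival = 17:53 − 3:00 = 14:53 on Nov 2.
Layover = 21:28 − 14:53 = 6 hours 35 minutes.

6 hours 35 minutes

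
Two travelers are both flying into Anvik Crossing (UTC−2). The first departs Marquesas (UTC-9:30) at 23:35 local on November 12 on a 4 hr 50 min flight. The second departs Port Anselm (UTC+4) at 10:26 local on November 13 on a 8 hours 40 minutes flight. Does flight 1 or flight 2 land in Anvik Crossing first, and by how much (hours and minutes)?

Flight 1 in UTC: 23:35 + 9:30 = 09:05 on Nov 13.
+4 hours and 50 minutes → arrive 13:55 UTC on Nov 13.
Flight 2 in UTC: 10:26 − 4:00 = 06:26 on Nov 13.
+8 hours and 40 minutes → arrive 15:06 UTC on Nov 13.
Flight 1 lands earlier by 1 hour 11 minutes.

the first, by 1 hour 11 minutes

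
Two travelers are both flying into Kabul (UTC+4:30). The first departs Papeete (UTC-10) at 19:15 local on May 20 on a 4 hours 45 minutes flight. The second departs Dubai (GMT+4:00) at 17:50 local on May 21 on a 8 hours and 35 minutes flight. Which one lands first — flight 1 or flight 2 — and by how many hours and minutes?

the first, by 12 hours 25 minutes

Flight 1 in UTC: 19:15 + 10:00 = 05:15 on May 21.
+4 hours 45 minutes → arrive 10:00 UTC on May 21.
Flight 2 in UTC: 17:50 − 4:00 = 13:50 on May 21.
+8 hours and 35 minutes → arrive 22:25 UTC on May 21.
Flight 1 lands earlier by 12 hours 25 minutes.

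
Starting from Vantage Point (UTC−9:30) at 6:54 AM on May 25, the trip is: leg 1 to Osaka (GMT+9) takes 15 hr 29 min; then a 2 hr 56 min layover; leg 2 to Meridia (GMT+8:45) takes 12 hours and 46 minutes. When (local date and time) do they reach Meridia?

Convert departure to UTC: 6:54 AM + 9:30 = 4:24 PM UTC on May 25.
Add 15 hours 29 minutes leg 1 → 7:53 AM UTC (May 26).
Add 2 hours and 56 minutes layover in Osaka → 10:49 AM UTC.
Add 12 hours 46 minutes leg 2 → 11:35 PM UTC.
Meridia is UTC+8:45, so local arrival = 11:35 PM + 8:45 = 8:20 AM on May 27.

8:20 AM on May 27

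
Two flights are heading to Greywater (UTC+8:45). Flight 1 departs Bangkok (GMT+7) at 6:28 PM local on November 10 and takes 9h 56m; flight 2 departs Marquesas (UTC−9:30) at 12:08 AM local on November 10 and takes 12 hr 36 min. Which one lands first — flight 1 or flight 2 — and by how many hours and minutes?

Flight 1 in UTC: 6:28 PM − 7:00 = 11:28 AM on Nov 10.
+9 hours and 56 minutes → arrive 9:24 PM UTC on Nov 10.
Flight 2 in UTC: 12:08 AM + 9:30 = 9:38 AM on Nov 10.
+12 hours 36 minutes → arrive 10:14 PM UTC on Nov 10.
Flight 1 lands earlier by 50 minutes.

the first, by 50 minutes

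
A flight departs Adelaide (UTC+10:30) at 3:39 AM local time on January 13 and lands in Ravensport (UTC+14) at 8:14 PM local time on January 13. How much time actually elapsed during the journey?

Departure in UTC: 3:39 AM − 10:30 = 5:09 PM on Jan 12.
Arrival in UTC: 8:14 PM − 14:00 = 6:14 AM on Jan 13.
Elapsed = 6:14 AM − 5:09 PM (+1 day) = 13 hours 5 minutes.

13 hours 5 minutes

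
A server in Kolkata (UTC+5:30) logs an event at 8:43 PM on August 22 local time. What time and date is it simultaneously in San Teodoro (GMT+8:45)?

11:58 PM on August 22

San Teodoro is 3:15 ahead of Kolkata.
Shift by the zone difference: 8:43 PM + 3:15 = 11:58 PM on Aug 22 in San Teodoro.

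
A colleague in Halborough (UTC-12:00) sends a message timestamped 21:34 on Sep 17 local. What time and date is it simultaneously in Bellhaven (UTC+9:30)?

Bellhaven is 21:30 ahead of Halborough.
Shift by the zone difference: 21:34 + 21:30 = 19:04 on Sep 18 in Bellhaven.

19:04 on Sep 18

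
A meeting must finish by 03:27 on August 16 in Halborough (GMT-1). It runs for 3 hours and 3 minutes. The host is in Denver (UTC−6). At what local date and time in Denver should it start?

Target end time in UTC: 03:27 + 1:00 = 04:27 on Aug 16.
Subtract 3 hours 3 minutes → start 01:24 UTC on Aug 16.
Denver is UTC−6:00: 01:24 − 6:00 = 19:24 on Aug 15.

19:24 on August 15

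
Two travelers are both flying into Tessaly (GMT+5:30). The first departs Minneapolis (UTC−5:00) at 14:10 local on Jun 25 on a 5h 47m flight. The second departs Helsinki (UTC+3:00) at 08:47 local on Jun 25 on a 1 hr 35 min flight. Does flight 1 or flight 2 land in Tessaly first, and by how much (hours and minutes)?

the second, by 17 hours 35 minutes

Flight 1 in UTC: 14:10 + 5:00 = 19:10 on Jun 25.
+5 hours 47 minutes → arrive 00:57 UTC on Jun 26.
Flight 2 in UTC: 08:47 − 3:00 = 05:47 on Jun 25.
+1 hour and 35 minutes → arrive 07:22 UTC on Jun 25.
Flight 2 lands earlier by 17 hours 35 minutes.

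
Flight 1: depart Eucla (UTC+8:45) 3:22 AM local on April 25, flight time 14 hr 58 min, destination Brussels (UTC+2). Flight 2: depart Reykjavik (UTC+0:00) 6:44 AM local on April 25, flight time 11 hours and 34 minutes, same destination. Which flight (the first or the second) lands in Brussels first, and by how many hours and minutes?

Flight 1 in UTC: 3:22 AM − 8:45 = 6:37 PM on Apr 24.
+14 hours and 58 minutes → arrive 9:35 AM UTC on Apr 25.
Flight 2 departs at 6:44 AM UTC (Apr 25).
+11 hours 34 minutes → arrive 6:18 PM UTC on Apr 25.
Flight 1 lands earlier by 8 hours 43 minutes.

the first, by 8 hours 43 minutes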